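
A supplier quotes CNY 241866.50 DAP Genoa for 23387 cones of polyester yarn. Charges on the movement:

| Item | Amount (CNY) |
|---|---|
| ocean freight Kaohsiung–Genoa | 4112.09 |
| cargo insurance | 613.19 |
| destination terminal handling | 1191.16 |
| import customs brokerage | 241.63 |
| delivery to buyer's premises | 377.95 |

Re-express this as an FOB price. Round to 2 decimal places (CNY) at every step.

Not relevant to the conversion: brokerage — on the buyer under both terms; not part of either seller's price.
From DAP to FOB, the seller no longer bears: freight, insurance, destination terminal, delivery.
FOB price = 241866.50 − 4112.09 − 613.19 − 1191.16 − 377.95 = 235572.11

FOB price: CNY 235572.11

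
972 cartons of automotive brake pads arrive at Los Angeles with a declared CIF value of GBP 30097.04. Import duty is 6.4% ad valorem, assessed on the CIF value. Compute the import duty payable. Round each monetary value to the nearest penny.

Import duty = 30097.04 × 6.4% = 1926.21

Import duty: GBP 1926.21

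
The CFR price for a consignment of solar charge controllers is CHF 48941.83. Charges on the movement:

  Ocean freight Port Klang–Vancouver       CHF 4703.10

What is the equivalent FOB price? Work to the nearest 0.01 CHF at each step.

FOB price: CHF 44238.73

From CFR to FOB, the seller no longer bears: freight.
FOB price = 48941.83 − 4703.10 = 44238.73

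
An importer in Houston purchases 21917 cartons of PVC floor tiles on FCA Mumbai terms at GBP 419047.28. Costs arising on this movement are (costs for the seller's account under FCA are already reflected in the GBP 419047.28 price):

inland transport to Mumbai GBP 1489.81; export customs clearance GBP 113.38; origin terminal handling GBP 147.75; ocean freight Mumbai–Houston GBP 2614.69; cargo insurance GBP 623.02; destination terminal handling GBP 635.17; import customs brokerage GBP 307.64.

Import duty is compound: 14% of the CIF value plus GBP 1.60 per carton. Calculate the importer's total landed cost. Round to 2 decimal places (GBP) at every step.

Total landed cost: GBP 517583.33

FCA: the seller delivers export-cleared goods to the carrier; the buyer bears costs from that point.
Already in the invoice (seller's account under FCA): inland to port, export clearance — exclude.
CIF value = FCA price + origin terminal + freight + insurance = 419047.28 + 147.75 + 2614.69 + 623.02 = 422432.74
Ad valorem component: 422432.74 × 14% = 59140.58
Specific component: 21917 × 1.60 = 35067.20
Import duty = 59140.58 + 35067.20 = 94207.78
Buyer bears: origin terminal 147.75 + freight 2614.69 + insurance 623.02 + destination terminal 635.17 + brokerage 307.64 + duty 94207.78 = 98536.05
Landed cost = invoice 419047.28 + 98536.05 = 517583.33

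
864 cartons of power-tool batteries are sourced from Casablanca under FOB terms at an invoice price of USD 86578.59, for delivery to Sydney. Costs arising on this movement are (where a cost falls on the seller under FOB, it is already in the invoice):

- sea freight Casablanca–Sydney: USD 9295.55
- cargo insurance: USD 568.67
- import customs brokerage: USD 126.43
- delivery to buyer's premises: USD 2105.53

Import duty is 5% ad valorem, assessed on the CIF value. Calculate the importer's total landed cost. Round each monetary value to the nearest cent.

FOB: the seller bears costs until goods are on board at the origin port; the buyer bears freight, insurance and all costs thereafter.
CIF value = FOB price + freight + insurance = 86578.59 + 9295.55 + 568.67 = 96442.81
Import duty = 96442.81 × 5% = 4822.14
Buyer bears: freight 9295.55 + insurance 568.67 + brokerage 126.43 + delivery 2105.53 + duty 4822.14 = 16918.32
Landed cost = invoice 86578.59 + 16918.32 = 103496.91

Total landed cost: USD 103496.91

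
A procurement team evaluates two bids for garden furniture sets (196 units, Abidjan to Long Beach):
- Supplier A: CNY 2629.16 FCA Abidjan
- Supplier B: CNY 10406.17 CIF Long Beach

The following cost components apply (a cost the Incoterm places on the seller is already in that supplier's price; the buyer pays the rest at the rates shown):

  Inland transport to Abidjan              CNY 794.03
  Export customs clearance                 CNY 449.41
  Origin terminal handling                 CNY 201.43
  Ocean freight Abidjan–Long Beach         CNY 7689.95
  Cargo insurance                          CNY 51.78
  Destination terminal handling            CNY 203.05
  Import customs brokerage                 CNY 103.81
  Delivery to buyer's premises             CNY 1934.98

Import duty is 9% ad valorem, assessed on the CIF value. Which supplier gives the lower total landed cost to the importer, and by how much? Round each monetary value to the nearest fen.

Supplier A (FCA):
CIF value = FCA price + origin terminal + freight + insurance = 2629.16 + 201.43 + 7689.95 + 51.78 = 10572.32
Import duty = 10572.32 × 9% = 951.51
Buyer bears (A): 201.43 + 7689.95 + 51.78 + 203.05 + 103.81 + 1934.98 = 10185.00
Landed cost (A) = invoice 2629.16 + 10185.00 + duty 951.51 = 13765.67
Supplier B (CIF):
The CIF price already equals the CIF value: 10406.17
Import duty = 10406.17 × 9% = 936.56
Buyer bears (B): 203.05 + 103.81 + 1934.98 = 2241.84
Landed cost (B) = invoice 10406.17 + 2241.84 + duty 936.56 = 13584.57
Difference = |13765.67 − 13584.57| = 181.10

Supplier B is cheaper by CNY 181.10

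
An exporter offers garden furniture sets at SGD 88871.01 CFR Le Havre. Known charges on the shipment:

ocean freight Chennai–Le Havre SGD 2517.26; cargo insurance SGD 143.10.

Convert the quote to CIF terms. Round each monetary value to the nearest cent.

CIF price: SGD 89014.11

Not relevant to the conversion: freight — on the seller under both CFR and CIF; already in the CFR price and stays in the CIF price.
From CFR to CIF, the seller additionally bears: insurance.
CIF price = 88871.01 + 143.10 = 89014.11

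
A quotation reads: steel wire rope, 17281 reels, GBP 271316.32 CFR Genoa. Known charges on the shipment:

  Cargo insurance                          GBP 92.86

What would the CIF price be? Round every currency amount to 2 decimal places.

CIF price: GBP 271409.18

From CFR to CIF, the seller additionally bears: insurance.
CIF price = 271316.32 + 92.86 = 271409.18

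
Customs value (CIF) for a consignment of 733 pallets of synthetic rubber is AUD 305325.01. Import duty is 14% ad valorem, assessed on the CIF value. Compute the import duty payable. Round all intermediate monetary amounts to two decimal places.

Import duty = 305325.01 × 14% = 42745.50

Import duty: AUD 42745.50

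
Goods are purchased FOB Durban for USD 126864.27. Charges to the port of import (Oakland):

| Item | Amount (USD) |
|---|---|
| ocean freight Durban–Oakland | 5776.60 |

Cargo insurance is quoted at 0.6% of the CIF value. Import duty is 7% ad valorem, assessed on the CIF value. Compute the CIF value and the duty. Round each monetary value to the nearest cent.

CIF value: USD 133441.52; import duty: USD 9340.91

Let C be the CIF value. C = FOB price + freight + 0.6% × C
C − 0.6% × C = 126864.27 + 5776.60
0.994 × C = 132640.87
C = 132640.87 / 0.994 = 133441.52
Insurance premium = 0.6% × 133441.52 = 800.65
Import duty = 133441.52 × 7% = 9340.91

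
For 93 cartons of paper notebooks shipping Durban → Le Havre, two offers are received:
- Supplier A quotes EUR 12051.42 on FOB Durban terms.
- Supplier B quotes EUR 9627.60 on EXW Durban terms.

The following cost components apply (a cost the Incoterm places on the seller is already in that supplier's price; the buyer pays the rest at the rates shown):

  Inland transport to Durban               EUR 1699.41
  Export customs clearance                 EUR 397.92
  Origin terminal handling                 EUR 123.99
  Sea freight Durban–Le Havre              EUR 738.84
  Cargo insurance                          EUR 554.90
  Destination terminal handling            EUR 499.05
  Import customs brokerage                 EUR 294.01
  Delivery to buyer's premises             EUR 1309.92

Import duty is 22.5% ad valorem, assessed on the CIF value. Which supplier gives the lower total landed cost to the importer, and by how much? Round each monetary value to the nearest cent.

Supplier B is cheaper by EUR 248.06

Supplier A (FOB):
CIF value = FOB price + freight + insurance = 12051.42 + 738.84 + 554.90 = 13345.16
Import duty = 13345.16 × 22.5% = 3002.66
Buyer bears (A): 738.84 + 554.90 + 499.05 + 294.01 + 1309.92 = 3396.72
Landed cost (A) = invoice 12051.42 + 3396.72 + duty 3002.66 = 18450.80
Supplier B (EXW):
CIF value = EXW price + inland to port + export clearance + origin terminal + freight + insurance = 9627.60 + 1699.41 + 397.92 + 123.99 + 738.84 + 554.90 = 13142.66
Import duty = 13142.66 × 22.5% = 2957.10
Buyer bears (B): 1699.41 + 397.92 + 123.99 + 738.84 + 554.90 + 499.05 + 294.01 + 1309.92 = 5618.04
Landed cost (B) = invoice 9627.60 + 5618.04 + duty 2957.10 = 18202.74
Difference = |18450.80 − 18202.74| = 248.06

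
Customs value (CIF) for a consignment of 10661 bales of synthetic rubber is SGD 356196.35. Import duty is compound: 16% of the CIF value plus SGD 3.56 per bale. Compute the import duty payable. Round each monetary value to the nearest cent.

Import duty: SGD 94944.58

Ad valorem component: 356196.35 × 16% = 56991.42
Specific component: 10661 × 3.56 = 37953.16
Import duty = 56991.42 + 37953.16 = 94944.58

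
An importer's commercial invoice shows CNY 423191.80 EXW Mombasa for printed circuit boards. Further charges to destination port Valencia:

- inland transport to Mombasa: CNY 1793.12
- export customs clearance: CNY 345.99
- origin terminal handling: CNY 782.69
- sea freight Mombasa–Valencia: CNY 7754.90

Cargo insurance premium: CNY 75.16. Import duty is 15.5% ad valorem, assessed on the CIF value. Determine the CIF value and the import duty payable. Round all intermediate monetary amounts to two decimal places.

CIF = EXW price + pre-shipment costs + freight + insurance
CIF = 423191.80 + 1793.12 + 345.99 + 782.69 + 7754.90 + 75.16 = 433943.66
Import duty = 433943.66 × 15.5% = 67261.27

CIF value: CNY 433943.66; import duty: CNY 67261.27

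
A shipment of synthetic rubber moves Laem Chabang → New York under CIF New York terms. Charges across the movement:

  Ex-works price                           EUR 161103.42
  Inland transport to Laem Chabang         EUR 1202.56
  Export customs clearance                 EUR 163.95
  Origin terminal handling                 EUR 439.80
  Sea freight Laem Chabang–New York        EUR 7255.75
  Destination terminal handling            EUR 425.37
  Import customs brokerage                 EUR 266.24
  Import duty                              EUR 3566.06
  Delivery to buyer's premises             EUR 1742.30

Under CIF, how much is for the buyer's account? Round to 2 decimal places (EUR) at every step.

Buyer's account: EUR 5999.97

CIF: the seller pays costs through ocean freight and marine insurance to the destination port.
Seller's account: goods 161103.42 + inland to port 1202.56 + export clearance 163.95 + origin terminal 439.80 + freight 7255.75 = 170165.48
Buyer's account: destination terminal 425.37 + brokerage 266.24 + duty 3566.06 + delivery 1742.30 = 5999.97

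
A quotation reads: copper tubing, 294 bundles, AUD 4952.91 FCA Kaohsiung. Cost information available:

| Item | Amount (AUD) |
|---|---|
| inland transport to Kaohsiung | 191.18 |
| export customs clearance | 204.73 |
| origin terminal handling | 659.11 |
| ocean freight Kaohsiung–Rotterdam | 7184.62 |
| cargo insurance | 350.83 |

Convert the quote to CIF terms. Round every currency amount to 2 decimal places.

Not relevant to the conversion: export clearance, inland to port — on the seller under both FCA and CIF; already in the FCA price and stays in the CIF price.
From FCA to CIF, the seller additionally bears: origin terminal, freight, insurance.
CIF price = 4952.91 + 659.11 + 7184.62 + 350.83 = 13147.47

CIF price: AUD 13147.47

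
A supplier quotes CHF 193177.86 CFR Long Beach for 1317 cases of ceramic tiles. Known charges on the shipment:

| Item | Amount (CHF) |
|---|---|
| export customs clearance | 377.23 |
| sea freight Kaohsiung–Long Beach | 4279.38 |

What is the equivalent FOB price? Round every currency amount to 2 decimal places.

Not relevant to the conversion: export clearance — on the seller under both CFR and FOB; already in the CFR price and stays in the FOB price.
From CFR to FOB, the seller no longer bears: freight.
FOB price = 193177.86 − 4279.38 = 188898.48

FOB price: CHF 188898.48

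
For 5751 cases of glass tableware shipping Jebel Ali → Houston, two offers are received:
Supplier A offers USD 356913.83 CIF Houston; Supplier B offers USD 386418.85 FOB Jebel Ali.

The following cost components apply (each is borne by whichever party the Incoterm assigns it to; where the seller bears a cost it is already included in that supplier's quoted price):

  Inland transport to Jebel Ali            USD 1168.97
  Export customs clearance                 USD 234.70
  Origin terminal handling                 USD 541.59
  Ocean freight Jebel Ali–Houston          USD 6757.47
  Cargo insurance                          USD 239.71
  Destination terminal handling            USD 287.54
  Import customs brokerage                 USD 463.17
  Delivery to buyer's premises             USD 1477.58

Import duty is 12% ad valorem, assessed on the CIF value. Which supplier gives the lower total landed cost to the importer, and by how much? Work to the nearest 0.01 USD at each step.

Supplier A (CIF):
The CIF price already equals the CIF value: 356913.83
Import duty = 356913.83 × 12% = 42829.66
Buyer bears (A): 287.54 + 463.17 + 1477.58 = 2228.29
Landed cost (A) = invoice 356913.83 + 2228.29 + duty 42829.66 = 401971.78
Supplier B (FOB):
CIF value = FOB price + freight + insurance = 386418.85 + 6757.47 + 239.71 = 393416.03
Import duty = 393416.03 × 12% = 47209.92
Buyer bears (B): 6757.47 + 239.71 + 287.54 + 463.17 + 1477.58 = 9225.47
Landed cost (B) = invoice 386418.85 + 9225.47 + duty 47209.92 = 442854.24
Difference = |401971.78 − 442854.24| = 40882.46

Supplier A is cheaper by USD 40882.46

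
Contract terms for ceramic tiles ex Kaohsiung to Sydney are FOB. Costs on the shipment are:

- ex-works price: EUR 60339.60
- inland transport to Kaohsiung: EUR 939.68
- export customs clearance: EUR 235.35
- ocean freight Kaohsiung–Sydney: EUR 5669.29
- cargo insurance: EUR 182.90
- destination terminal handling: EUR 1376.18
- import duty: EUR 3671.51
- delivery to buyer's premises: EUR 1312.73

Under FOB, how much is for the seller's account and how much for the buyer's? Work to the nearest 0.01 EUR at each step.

FOB: the seller bears costs until goods are on board at the origin port; the buyer bears freight, insurance and all costs thereafter.
Seller's account: goods 60339.60 + inland to port 939.68 + export clearance 235.35 = 61514.63
Buyer's account: freight 5669.29 + insurance 182.90 + destination terminal 1376.18 + duty 3671.51 + delivery 1312.73 = 12212.61

Seller: EUR 61514.63; buyer: EUR 12212.61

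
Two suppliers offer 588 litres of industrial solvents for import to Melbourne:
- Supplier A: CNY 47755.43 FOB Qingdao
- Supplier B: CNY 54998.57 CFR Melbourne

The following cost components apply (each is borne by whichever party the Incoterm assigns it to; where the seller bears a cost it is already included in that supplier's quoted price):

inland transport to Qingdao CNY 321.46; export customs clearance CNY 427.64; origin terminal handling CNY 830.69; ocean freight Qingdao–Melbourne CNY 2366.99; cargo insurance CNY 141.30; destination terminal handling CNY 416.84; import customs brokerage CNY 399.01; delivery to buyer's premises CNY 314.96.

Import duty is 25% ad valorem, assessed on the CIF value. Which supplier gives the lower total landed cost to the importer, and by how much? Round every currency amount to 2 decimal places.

Supplier A (FOB):
CIF value = FOB price + freight + insurance = 47755.43 + 2366.99 + 141.30 = 50263.72
Import duty = 50263.72 × 25% = 12565.93
Buyer bears (A): 2366.99 + 141.30 + 416.84 + 399.01 + 314.96 = 3639.10
Landed cost (A) = invoice 47755.43 + 3639.10 + duty 12565.93 = 63960.46
Supplier B (CFR):
CIF value = CFR price + insurance = 54998.57 + 141.30 = 55139.87
Import duty = 55139.87 × 25% = 13784.97
Buyer bears (B): 141.30 + 416.84 + 399.01 + 314.96 = 1272.11
Landed cost (B) = invoice 54998.57 + 1272.11 + duty 13784.97 = 70055.65
Difference = |63960.46 − 70055.65| = 6095.19

Supplier A is cheaper by CNY 6095.19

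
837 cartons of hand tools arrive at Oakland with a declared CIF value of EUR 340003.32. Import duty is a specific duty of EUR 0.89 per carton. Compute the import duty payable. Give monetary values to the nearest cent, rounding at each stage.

Import duty = 837 × 0.89 = 744.93

Import duty: EUR 744.93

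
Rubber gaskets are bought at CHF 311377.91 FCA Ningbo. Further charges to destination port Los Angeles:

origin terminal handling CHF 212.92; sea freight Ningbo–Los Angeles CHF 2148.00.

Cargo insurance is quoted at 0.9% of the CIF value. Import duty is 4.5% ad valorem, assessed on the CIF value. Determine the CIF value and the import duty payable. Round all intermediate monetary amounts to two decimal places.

CIF value: CHF 316588.12; import duty: CHF 14246.47

Let C be the CIF value. C = FCA price + pre-shipment costs + freight + 0.9% × C
C − 0.9% × C = 311377.91 + 212.92 + 2148.00
0.991 × C = 313738.83
C = 313738.83 / 0.991 = 316588.12
Insurance premium = 0.9% × 316588.12 = 2849.29
Import duty = 316588.12 × 4.5% = 14246.47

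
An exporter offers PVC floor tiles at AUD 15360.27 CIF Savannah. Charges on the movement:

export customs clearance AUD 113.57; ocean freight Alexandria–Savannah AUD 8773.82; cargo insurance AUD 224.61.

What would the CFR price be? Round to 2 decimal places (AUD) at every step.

Not relevant to the conversion: export clearance, freight — on the seller under both CIF and CFR; already in the CIF price and stays in the CFR price.
From CIF to CFR, the seller no longer bears: insurance.
CFR price = 15360.27 − 224.61 = 15135.66

CFR price: AUD 15135.66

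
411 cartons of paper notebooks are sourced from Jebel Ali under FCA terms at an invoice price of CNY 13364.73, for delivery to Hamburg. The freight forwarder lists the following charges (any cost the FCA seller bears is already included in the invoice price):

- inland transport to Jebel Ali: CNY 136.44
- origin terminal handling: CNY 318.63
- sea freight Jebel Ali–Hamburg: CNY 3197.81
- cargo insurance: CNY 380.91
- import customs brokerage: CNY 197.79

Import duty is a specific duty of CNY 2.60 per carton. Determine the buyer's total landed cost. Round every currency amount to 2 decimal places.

Total landed cost: CNY 18528.47

FCA: the seller delivers export-cleared goods to the carrier; the buyer bears costs from that point.
Already in the invoice (seller's account under FCA): inland to port — exclude.
CIF value = FCA price + origin terminal + freight + insurance = 13364.73 + 318.63 + 3197.81 + 380.91 = 17262.08
Import duty = 411 × 2.60 = 1068.60
Buyer bears: origin terminal 318.63 + freight 3197.81 + insurance 380.91 + brokerage 197.79 + duty 1068.60 = 5163.74
Landed cost = invoice 13364.73 + 5163.74 = 18528.47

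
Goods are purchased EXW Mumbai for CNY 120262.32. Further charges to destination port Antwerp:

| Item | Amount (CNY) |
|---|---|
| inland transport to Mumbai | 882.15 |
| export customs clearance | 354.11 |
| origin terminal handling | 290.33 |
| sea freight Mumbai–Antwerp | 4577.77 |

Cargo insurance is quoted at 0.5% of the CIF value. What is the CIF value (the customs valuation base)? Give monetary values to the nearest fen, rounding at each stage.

CIF value: CNY 127001.69

Let C be the CIF value. C = EXW price + pre-shipment costs + freight + 0.5% × C
C − 0.5% × C = 120262.32 + 882.15 + 354.11 + 290.33 + 4577.77
0.995 × C = 126366.68
C = 126366.68 / 0.995 = 127001.69
Insurance premium = 0.5% × 127001.69 = 635.01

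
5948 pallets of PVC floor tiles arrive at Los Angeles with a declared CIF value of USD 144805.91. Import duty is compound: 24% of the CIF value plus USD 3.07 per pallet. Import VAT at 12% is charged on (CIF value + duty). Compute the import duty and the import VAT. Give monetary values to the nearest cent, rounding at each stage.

Ad valorem component: 144805.91 × 24% = 34753.42
Specific component: 5948 × 3.07 = 18260.36
Import duty = 34753.42 + 18260.36 = 53013.78
VAT base = CIF + duty = 144805.91 + 53013.78 = 197819.69
Import VAT = 197819.69 × 12% = 23738.36

Import duty: USD 53013.78; import VAT: USD 23738.36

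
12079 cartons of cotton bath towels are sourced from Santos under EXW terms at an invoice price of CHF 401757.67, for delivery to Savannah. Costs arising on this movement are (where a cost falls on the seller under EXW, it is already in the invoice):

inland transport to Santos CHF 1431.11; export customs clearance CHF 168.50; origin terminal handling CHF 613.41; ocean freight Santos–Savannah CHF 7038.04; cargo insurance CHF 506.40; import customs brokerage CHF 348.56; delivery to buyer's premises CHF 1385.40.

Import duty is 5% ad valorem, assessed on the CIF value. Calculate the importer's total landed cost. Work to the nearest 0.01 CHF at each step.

Total landed cost: CHF 433824.85

EXW: the seller makes goods available at their premises; the buyer bears all onward costs.
CIF value = EXW price + inland to port + export clearance + origin terminal + freight + insurance = 401757.67 + 1431.11 + 168.50 + 613.41 + 7038.04 + 506.40 = 411515.13
Import duty = 411515.13 × 5% = 20575.76
Buyer bears: inland to port 1431.11 + export clearance 168.50 + origin terminal 613.41 + freight 7038.04 + insurance 506.40 + brokerage 348.56 + delivery 1385.40 + duty 20575.76 = 32067.18
Landed cost = invoice 401757.67 + 32067.18 = 433824.85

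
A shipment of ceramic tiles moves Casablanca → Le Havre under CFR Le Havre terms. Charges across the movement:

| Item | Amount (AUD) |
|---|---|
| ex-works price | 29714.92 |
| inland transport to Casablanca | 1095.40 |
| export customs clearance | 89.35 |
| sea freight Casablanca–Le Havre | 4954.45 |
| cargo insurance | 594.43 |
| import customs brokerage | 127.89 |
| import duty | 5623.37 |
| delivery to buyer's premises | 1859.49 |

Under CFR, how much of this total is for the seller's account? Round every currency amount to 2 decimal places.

CFR: the seller pays costs through ocean freight to the destination port, but not insurance.
Seller's account: goods 29714.92 + inland to port 1095.40 + export clearance 89.35 + freight 4954.45 = 35854.12
Buyer's account: insurance 594.43 + brokerage 127.89 + duty 5623.37 + delivery 1859.49 = 8205.18

Seller's account: AUD 35854.12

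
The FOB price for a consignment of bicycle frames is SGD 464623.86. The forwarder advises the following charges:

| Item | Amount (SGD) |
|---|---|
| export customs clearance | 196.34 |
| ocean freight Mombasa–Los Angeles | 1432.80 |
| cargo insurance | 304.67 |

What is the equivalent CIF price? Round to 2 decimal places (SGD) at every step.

Not relevant to the conversion: export clearance — on the seller under both FOB and CIF; already in the FOB price and stays in the CIF price.
From FOB to CIF, the seller additionally bears: freight, insurance.
CIF price = 464623.86 + 1432.80 + 304.67 = 466361.33

CIF price: SGD 466361.33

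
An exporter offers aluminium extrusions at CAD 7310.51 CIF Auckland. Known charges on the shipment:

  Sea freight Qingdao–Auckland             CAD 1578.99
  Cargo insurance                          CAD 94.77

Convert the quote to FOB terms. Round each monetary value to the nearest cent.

FOB price: CAD 5636.75

From CIF to FOB, the seller no longer bears: freight, insurance.
FOB price = 7310.51 − 1578.99 − 94.77 = 5636.75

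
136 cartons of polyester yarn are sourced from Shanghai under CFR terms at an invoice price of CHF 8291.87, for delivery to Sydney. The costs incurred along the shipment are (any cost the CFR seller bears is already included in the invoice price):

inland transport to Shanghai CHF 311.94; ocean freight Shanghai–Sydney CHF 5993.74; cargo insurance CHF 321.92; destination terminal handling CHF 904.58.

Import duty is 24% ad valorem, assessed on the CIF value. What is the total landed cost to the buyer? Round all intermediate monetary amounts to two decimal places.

CFR: the seller pays costs through ocean freight to the destination port, but not insurance.
Already in the invoice (seller's account under CFR): inland to port, freight — exclude.
CIF value = CFR price + insurance = 8291.87 + 321.92 = 8613.79
Import duty = 8613.79 × 24% = 2067.31
Buyer bears: insurance 321.92 + destination terminal 904.58 + duty 2067.31 = 3293.81
Landed cost = invoice 8291.87 + 3293.81 = 11585.68

Total landed cost: CHF 11585.68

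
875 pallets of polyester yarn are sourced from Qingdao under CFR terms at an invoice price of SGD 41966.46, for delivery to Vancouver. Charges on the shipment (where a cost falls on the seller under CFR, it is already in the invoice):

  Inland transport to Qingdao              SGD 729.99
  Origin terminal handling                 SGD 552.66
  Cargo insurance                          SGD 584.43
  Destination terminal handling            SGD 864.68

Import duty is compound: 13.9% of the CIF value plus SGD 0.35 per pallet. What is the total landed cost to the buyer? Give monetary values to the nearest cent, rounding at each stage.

Total landed cost: SGD 49636.39

CFR: the seller pays costs through ocean freight to the destination port, but not insurance.
Already in the invoice (seller's account under CFR): inland to port, origin terminal — exclude.
CIF value = CFR price + insurance = 41966.46 + 584.43 = 42550.89
Ad valorem component: 42550.89 × 13.9% = 5914.57
Specific component: 875 × 0.35 = 306.25
Import duty = 5914.57 + 306.25 = 6220.82
Buyer bears: insurance 584.43 + destination terminal 864.68 + duty 6220.82 = 7669.93
Landed cost = invoice 41966.46 + 7669.93 = 49636.39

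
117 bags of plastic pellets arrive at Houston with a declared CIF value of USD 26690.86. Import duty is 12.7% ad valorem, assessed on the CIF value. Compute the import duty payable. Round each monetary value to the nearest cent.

Import duty = 26690.86 × 12.7% = 3389.74

Import duty: USD 3389.74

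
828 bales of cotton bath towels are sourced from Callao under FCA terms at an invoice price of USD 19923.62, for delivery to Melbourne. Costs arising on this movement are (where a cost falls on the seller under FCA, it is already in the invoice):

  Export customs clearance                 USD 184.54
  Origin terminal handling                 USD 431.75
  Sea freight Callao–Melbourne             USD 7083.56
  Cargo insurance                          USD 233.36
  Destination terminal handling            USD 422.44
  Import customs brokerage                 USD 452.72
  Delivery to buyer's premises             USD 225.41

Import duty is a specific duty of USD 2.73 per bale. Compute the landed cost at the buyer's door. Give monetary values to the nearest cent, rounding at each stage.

Total landed cost: USD 31033.30

FCA: the seller delivers export-cleared goods to the carrier; the buyer bears costs from that point.
Already in the invoice (seller's account under FCA): export clearance — exclude.
CIF value = FCA price + origin terminal + freight + insurance = 19923.62 + 431.75 + 7083.56 + 233.36 = 27672.29
Import duty = 828 × 2.73 = 2260.44
Buyer bears: origin terminal 431.75 + freight 7083.56 + insurance 233.36 + destination terminal 422.44 + brokerage 452.72 + delivery 225.41 + duty 2260.44 = 11109.68
Landed cost = invoice 19923.62 + 11109.68 = 31033.30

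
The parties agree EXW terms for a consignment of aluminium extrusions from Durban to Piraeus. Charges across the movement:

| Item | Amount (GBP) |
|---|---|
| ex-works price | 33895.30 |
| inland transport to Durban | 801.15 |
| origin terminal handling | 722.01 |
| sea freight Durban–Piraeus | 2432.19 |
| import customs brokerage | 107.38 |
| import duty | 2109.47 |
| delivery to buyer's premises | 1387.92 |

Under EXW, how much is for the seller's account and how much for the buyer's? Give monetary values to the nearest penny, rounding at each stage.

EXW: the seller makes goods available at their premises; the buyer bears all onward costs.
Seller's account: goods 33895.30 = 33895.30
Buyer's account: inland to port 801.15 + origin terminal 722.01 + freight 2432.19 + brokerage 107.38 + duty 2109.47 + delivery 1387.92 = 7560.12

Seller: GBP 33895.30; buyer: GBP 7560.12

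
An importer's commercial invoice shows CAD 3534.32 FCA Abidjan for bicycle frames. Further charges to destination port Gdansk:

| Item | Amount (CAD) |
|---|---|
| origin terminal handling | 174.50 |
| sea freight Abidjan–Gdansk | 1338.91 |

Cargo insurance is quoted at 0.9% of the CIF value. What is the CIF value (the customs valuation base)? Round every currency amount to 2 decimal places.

CIF value: CAD 5093.57

Let C be the CIF value. C = FCA price + pre-shipment costs + freight + 0.9% × C
C − 0.9% × C = 3534.32 + 174.50 + 1338.91
0.991 × C = 5047.73
C = 5047.73 / 0.991 = 5093.57
Insurance premium = 0.9% × 5093.57 = 45.84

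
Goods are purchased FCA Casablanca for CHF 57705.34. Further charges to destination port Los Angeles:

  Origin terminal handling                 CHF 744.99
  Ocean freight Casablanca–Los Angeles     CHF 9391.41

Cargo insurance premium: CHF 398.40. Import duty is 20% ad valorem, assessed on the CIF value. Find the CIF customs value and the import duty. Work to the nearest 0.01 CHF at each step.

CIF = FCA price + pre-shipment costs + freight + insurance
CIF = 57705.34 + 744.99 + 9391.41 + 398.40 = 68240.14
Import duty = 68240.14 × 20% = 13648.03

CIF value: CHF 68240.14; import duty: CHF 13648.03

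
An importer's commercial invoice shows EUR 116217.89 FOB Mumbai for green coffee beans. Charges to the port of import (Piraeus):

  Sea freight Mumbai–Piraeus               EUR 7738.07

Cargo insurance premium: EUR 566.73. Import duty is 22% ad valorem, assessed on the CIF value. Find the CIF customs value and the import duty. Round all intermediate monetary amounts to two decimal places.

CIF = FOB price + freight + insurance
CIF = 116217.89 + 7738.07 + 566.73 = 124522.69
Import duty = 124522.69 × 22% = 27394.99

CIF value: EUR 124522.69; import duty: EUR 27394.99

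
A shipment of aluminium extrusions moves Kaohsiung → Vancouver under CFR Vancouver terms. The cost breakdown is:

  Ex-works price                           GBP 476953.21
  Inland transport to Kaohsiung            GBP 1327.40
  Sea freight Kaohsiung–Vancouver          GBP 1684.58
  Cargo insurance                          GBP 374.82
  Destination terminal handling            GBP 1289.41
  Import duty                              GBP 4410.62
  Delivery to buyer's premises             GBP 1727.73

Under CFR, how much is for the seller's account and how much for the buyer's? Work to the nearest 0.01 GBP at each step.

CFR: the seller pays costs through ocean freight to the destination port, but not insurance.
Seller's account: goods 476953.21 + inland to port 1327.40 + freight 1684.58 = 479965.19
Buyer's account: insurance 374.82 + destination terminal 1289.41 + duty 4410.62 + delivery 1727.73 = 7802.58

Seller: GBP 479965.19; buyer: GBP 7802.58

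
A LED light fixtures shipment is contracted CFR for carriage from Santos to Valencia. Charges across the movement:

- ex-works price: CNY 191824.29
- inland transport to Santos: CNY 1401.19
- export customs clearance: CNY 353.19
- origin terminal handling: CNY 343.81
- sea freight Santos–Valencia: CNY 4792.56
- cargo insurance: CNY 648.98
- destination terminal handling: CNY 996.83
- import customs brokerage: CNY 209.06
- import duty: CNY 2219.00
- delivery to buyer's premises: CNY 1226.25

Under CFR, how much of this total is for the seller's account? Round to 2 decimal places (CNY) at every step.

Seller's account: CNY 198715.04

CFR: the seller pays costs through ocean freight to the destination port, but not insurance.
Seller's account: goods 191824.29 + inland to port 1401.19 + export clearance 353.19 + origin terminal 343.81 + freight 4792.56 = 198715.04
Buyer's account: insurance 648.98 + destination terminal 996.83 + brokerage 209.06 + duty 2219.00 + delivery 1226.25 = 5300.12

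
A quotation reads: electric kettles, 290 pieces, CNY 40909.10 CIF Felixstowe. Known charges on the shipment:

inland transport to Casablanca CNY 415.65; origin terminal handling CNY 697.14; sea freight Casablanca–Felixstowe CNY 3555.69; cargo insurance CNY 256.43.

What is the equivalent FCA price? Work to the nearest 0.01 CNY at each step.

Not relevant to the conversion: inland to port — on the seller under both CIF and FCA; already in the CIF price and stays in the FCA price.
From CIF to FCA, the seller no longer bears: origin terminal, freight, insurance.
FCA price = 40909.10 − 697.14 − 3555.69 − 256.43 = 36399.84

FCA price: CNY 36399.84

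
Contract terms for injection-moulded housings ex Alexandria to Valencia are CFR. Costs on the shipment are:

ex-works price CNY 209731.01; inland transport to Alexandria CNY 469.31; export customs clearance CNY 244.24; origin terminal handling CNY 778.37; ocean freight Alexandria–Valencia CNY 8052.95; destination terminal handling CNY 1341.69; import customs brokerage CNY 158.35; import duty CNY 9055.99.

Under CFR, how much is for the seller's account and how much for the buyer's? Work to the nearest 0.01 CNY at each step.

Seller: CNY 219275.88; buyer: CNY 10556.03

CFR: the seller pays costs through ocean freight to the destination port, but not insurance.
Seller's account: goods 209731.01 + inland to port 469.31 + export clearance 244.24 + origin terminal 778.37 + freight 8052.95 = 219275.88
Buyer's account: destination terminal 1341.69 + brokerage 158.35 + duty 9055.99 = 10556.03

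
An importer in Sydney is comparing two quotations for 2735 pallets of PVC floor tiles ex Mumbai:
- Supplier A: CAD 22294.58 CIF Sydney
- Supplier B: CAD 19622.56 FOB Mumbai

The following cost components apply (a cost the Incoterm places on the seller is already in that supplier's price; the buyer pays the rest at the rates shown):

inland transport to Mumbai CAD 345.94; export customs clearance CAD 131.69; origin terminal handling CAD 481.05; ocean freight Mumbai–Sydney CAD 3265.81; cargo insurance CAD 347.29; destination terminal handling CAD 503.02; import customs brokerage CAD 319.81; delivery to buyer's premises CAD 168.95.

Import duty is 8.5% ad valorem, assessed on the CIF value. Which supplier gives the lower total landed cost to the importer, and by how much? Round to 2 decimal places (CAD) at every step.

Supplier A (CIF):
The CIF price already equals the CIF value: 22294.58
Import duty = 22294.58 × 8.5% = 1895.04
Buyer bears (A): 503.02 + 319.81 + 168.95 = 991.78
Landed cost (A) = invoice 22294.58 + 991.78 + duty 1895.04 = 25181.40
Supplier B (FOB):
CIF value = FOB price + freight + insurance = 19622.56 + 3265.81 + 347.29 = 23235.66
Import duty = 23235.66 × 8.5% = 1975.03
Buyer bears (B): 3265.81 + 347.29 + 503.02 + 319.81 + 168.95 = 4604.88
Landed cost (B) = invoice 19622.56 + 4604.88 + duty 1975.03 = 26202.47
Difference = |25181.40 − 26202.47| = 1021.07

Supplier A is cheaper by CAD 1021.07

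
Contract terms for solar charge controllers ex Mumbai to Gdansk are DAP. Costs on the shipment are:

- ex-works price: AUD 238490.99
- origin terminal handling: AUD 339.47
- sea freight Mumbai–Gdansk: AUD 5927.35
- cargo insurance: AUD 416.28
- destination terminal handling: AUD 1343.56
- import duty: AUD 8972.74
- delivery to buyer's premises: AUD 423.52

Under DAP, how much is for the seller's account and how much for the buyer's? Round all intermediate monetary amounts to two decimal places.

Seller: AUD 246941.17; buyer: AUD 8972.74

DAP: the seller bears all costs to the named destination except import duty and clearance.
Seller's account: goods 238490.99 + origin terminal 339.47 + freight 5927.35 + insurance 416.28 + destination terminal 1343.56 + delivery 423.52 = 246941.17
Buyer's account: duty 8972.74 = 8972.74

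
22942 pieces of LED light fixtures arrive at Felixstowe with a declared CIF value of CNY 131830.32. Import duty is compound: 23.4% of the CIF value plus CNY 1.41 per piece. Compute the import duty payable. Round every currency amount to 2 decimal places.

Ad valorem component: 131830.32 × 23.4% = 30848.29
Specific component: 22942 × 1.41 = 32348.22
Import duty = 30848.29 + 32348.22 = 63196.51

Import duty: CNY 63196.51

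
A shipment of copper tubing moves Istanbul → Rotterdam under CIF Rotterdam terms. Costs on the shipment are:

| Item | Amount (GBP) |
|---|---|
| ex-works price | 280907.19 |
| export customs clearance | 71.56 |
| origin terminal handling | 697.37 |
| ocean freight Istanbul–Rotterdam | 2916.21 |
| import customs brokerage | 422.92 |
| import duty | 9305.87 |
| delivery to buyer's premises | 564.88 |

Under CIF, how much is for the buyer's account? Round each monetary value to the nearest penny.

CIF: the seller pays costs through ocean freight and marine insurance to the destination port.
Seller's account: goods 280907.19 + export clearance 71.56 + origin terminal 697.37 + freight 2916.21 = 284592.33
Buyer's account: brokerage 422.92 + duty 9305.87 + delivery 564.88 = 10293.67

Buyer's account: GBP 10293.67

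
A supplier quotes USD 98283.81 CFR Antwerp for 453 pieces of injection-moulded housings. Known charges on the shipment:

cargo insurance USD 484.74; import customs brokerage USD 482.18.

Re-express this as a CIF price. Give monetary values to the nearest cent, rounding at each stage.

CIF price: USD 98768.55

Not relevant to the conversion: brokerage — on the buyer under both terms; not part of either seller's price.
From CFR to CIF, the seller additionally bears: insurance.
CIF price = 98283.81 + 484.74 = 98768.55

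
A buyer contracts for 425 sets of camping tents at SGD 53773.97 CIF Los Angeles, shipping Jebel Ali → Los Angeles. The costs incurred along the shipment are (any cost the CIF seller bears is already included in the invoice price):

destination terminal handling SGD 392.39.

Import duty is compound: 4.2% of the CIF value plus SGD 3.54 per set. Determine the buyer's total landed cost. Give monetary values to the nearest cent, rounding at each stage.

CIF: the seller pays costs through ocean freight and marine insurance to the destination port.
The CIF price already equals the CIF value: 53773.97
Ad valorem component: 53773.97 × 4.2% = 2258.51
Specific component: 425 × 3.54 = 1504.50
Import duty = 2258.51 + 1504.50 = 3763.01
Buyer bears: destination terminal 392.39 + duty 3763.01 = 4155.40
Landed cost = invoice 53773.97 + 4155.40 = 57929.37

Total landed cost: SGD 57929.37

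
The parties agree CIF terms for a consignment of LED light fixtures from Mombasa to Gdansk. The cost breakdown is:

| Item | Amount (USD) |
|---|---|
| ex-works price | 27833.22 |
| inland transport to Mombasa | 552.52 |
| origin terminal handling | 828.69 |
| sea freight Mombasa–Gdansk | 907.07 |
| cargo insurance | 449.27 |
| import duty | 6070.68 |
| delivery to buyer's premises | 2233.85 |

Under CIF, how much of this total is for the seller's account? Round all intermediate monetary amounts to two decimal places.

CIF: the seller pays costs through ocean freight and marine insurance to the destination port.
Seller's account: goods 27833.22 + inland to port 552.52 + origin terminal 828.69 + freight 907.07 + insurance 449.27 = 30570.77
Buyer's account: duty 6070.68 + delivery 2233.85 = 8304.53

Seller's account: USD 30570.77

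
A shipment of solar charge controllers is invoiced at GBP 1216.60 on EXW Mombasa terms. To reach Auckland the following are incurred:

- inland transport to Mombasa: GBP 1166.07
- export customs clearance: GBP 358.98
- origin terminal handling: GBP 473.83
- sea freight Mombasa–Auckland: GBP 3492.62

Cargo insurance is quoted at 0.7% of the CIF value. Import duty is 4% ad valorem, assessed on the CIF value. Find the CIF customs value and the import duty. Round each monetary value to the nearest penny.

Let C be the CIF value. C = EXW price + pre-shipment costs + freight + 0.7% × C
C − 0.7% × C = 1216.60 + 1166.07 + 358.98 + 473.83 + 3492.62
0.993 × C = 6708.10
C = 6708.10 / 0.993 = 6755.39
Insurance premium = 0.7% × 6755.39 = 47.29
Import duty = 6755.39 × 4% = 270.22

CIF value: GBP 6755.39; import duty: GBP 270.22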